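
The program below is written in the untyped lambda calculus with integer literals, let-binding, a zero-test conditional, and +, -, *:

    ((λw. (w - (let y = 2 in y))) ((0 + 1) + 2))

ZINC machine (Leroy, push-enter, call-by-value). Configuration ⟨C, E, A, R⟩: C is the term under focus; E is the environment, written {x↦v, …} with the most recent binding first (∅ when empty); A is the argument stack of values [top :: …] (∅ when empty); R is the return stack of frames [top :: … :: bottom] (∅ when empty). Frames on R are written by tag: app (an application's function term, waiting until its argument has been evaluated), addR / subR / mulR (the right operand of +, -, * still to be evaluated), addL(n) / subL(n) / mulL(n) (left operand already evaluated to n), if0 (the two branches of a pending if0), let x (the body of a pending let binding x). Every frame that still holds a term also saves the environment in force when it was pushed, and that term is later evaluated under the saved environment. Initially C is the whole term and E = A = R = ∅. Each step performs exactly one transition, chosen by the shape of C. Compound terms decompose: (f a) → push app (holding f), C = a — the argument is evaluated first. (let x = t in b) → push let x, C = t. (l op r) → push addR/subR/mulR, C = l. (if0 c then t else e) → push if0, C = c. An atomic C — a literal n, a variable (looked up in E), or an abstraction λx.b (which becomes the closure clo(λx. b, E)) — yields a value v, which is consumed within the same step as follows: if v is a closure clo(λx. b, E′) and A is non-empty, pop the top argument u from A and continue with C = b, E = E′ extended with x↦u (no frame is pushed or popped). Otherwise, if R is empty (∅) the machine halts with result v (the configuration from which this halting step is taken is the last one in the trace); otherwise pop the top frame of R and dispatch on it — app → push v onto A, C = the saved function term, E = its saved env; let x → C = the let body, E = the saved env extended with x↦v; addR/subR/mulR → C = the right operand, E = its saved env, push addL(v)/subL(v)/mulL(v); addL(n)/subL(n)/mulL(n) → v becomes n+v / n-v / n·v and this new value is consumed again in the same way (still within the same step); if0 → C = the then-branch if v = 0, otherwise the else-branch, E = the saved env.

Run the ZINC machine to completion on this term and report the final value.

Answer: 1

Derivation:
step 0: ⟨C=((λw. (w - (let y = 2 in y))) ((0 + 1) + 2)); E=∅; A=∅; R=∅⟩
step 1: ⟨C=((0 + 1) + 2); E=∅; A=∅; R=[app]⟩
step 2: ⟨C=(0 + 1); E=∅; A=∅; R=[addR :: app]⟩
step 3: ⟨C=0; E=∅; A=∅; R=[addR :: addR :: app]⟩
step 4: ⟨C=1; E=∅; A=∅; R=[addL(0) :: addR :: app]⟩
step 5: ⟨C=2; E=∅; A=∅; R=[addL(1) :: app]⟩
step 6: ⟨C=(λw. (w - (let y = 2 in y))); E=∅; A=[3]; R=∅⟩
step 7: ⟨C=(w - (let y = 2 in y)); E={w↦3}; A=∅; R=∅⟩
step 8: ⟨C=w; E={w↦3}; A=∅; R=[subR]⟩
step 9: ⟨C=(let y = 2 in y); E={w↦3}; A=∅; R=[subL(3)]⟩
step 10: ⟨C=2; E={w↦3}; A=∅; R=[let y :: subL(3)]⟩
step 11: ⟨C=y; E={y↦2, w↦3}; A=∅; R=[subL(3)]⟩
→ final value 1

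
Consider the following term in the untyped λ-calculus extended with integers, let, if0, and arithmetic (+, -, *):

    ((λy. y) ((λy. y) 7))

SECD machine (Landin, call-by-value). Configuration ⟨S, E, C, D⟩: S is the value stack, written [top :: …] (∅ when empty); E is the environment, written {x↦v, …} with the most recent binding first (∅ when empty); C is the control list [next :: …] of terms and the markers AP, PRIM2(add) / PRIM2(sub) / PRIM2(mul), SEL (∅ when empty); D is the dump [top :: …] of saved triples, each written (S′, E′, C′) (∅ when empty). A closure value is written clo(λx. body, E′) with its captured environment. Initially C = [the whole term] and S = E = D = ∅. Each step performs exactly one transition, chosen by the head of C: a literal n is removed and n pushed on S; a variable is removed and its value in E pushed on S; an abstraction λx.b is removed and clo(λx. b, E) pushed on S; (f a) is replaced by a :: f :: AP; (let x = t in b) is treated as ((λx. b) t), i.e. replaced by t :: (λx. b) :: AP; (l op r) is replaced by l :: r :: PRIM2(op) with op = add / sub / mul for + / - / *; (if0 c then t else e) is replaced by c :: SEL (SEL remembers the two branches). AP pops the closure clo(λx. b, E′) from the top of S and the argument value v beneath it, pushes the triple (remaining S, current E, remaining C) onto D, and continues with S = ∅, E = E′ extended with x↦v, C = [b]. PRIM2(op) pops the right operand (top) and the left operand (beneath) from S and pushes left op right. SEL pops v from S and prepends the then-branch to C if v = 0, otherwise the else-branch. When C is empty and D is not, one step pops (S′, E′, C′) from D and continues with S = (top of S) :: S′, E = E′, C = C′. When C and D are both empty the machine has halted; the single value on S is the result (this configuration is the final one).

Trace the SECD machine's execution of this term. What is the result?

Answer: 7

Machine steps:
step 0: [S=∅ | E=∅ | C=[((λy. y) ((λy. y) 7))] | D=∅]
step 1: [S=∅ | E=∅ | C=[((λy. y) 7) :: (λy. y) :: AP] | D=∅]
step 2: [S=∅ | E=∅ | C=[7 :: (λy. y) :: AP :: (λy. y) :: AP] | D=∅]
step 3: [S=[7] | E=∅ | C=[(λy. y) :: AP :: (λy. y) :: AP] | D=∅]
step 4: [S=[clo(λy. y, ∅) :: 7] | E=∅ | C=[AP :: (λy. y) :: AP] | D=∅]
step 5: [S=∅ | E={y↦7} | C=[y] | D=[(∅, ∅, [(λy. y) :: AP])]]
step 6: [S=[7] | E={y↦7} | C=∅ | D=[(∅, ∅, [(λy. y) :: AP])]]
step 7: [S=[7] | E=∅ | C=[(λy. y) :: AP] | D=∅]
step 8: [S=[clo(λy. y, ∅) :: 7] | E=∅ | C=[AP] | D=∅]
step 9: [S=∅ | E={y↦7} | C=[y] | D=[(∅, ∅, ∅)]]
step 10: [S=[7] | E={y↦7} | C=∅ | D=[(∅, ∅, ∅)]]
step 11: [S=[7] | E=∅ | C=∅ | D=∅]
→ final value 7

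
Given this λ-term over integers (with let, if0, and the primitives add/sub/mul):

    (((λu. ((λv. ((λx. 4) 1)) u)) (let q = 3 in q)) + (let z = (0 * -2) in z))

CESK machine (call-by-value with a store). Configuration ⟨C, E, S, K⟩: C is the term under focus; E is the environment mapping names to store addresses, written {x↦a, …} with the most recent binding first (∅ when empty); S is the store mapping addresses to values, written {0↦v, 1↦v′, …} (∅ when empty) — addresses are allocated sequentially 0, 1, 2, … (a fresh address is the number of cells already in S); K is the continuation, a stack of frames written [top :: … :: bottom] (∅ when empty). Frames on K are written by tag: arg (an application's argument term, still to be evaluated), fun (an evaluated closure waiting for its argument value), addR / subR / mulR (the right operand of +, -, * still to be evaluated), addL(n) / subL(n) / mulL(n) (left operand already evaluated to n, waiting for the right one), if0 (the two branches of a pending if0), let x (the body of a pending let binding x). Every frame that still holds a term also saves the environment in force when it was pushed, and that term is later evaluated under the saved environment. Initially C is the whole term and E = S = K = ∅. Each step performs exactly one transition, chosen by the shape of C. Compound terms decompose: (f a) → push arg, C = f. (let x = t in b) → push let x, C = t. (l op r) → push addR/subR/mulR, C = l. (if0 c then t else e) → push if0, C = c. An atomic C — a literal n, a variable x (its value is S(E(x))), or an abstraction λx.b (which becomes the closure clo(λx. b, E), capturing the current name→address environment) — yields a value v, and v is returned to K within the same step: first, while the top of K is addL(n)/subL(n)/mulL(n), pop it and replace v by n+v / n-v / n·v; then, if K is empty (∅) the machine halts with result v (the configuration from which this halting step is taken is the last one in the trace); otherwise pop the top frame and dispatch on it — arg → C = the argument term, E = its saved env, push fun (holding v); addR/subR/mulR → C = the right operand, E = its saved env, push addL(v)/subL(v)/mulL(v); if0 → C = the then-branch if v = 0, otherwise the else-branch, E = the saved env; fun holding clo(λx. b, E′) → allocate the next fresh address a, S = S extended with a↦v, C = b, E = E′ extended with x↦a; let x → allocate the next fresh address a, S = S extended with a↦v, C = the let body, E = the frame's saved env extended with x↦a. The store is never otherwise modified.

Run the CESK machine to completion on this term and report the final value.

Answer: 4

Derivation:
0. [C=(((λu. ((λv. ((λx. 4) 1)) u)) (let q = 3 in q)) + (let z = (0 * -2) in z)) | E=∅ | S=∅ | K=∅]
1. [C=((λu. ((λv. ((λx. 4) 1)) u)) (let q = 3 in q)) | E=∅ | S=∅ | K=[addR]]
2. [C=(λu. ((λv. ((λx. 4) 1)) u)) | E=∅ | S=∅ | K=[arg :: addR]]
3. [C=(let q = 3 in q) | E=∅ | S=∅ | K=[fun :: addR]]
4. [C=3 | E=∅ | S=∅ | K=[let q :: fun :: addR]]
5. [C=q | E={q↦0} | S={0↦3} | K=[fun :: addR]]
6. [C=((λv. ((λx. 4) 1)) u) | E={u↦1} | S={0↦3, 1↦3} | K=[addR]]
7. [C=(λv. ((λx. 4) 1)) | E={u↦1} | S={0↦3, 1↦3} | K=[arg :: addR]]
8. [C=u | E={u↦1} | S={0↦3, 1↦3} | K=[fun :: addR]]
9. [C=((λx. 4) 1) | E={v↦2, u↦1} | S={0↦3, 1↦3, 2↦3} | K=[addR]]
10. [C=(λx. 4) | E={v↦2, u↦1} | S={0↦3, 1↦3, 2↦3} | K=[arg :: addR]]
11. [C=1 | E={v↦2, u↦1} | S={0↦3, 1↦3, 2↦3} | K=[fun :: addR]]
12. [C=4 | E={x↦3, v↦2, u↦1} | S={0↦3, 1↦3, 2↦3, 3↦1} | K=[addR]]
13. [C=(let z = (0 * -2) in z) | E=∅ | S={0↦3, 1↦3, 2↦3, 3↦1} | K=[addL(4)]]
14. [C=(0 * -2) | E=∅ | S={0↦3, 1↦3, 2↦3, 3↦1} | K=[let z :: addL(4)]]
15. [C=0 | E=∅ | S={0↦3, 1↦3, 2↦3, 3↦1} | K=[mulR :: let z :: addL(4)]]
16. [C=-2 | E=∅ | S={0↦3, 1↦3, 2↦3, 3↦1} | K=[mulL(0) :: let z :: addL(4)]]
17. [C=z | E={z↦4} | S={0↦3, 1↦3, 2↦3, 3↦1, 4↦0} | K=[addL(4)]]
→ final value 4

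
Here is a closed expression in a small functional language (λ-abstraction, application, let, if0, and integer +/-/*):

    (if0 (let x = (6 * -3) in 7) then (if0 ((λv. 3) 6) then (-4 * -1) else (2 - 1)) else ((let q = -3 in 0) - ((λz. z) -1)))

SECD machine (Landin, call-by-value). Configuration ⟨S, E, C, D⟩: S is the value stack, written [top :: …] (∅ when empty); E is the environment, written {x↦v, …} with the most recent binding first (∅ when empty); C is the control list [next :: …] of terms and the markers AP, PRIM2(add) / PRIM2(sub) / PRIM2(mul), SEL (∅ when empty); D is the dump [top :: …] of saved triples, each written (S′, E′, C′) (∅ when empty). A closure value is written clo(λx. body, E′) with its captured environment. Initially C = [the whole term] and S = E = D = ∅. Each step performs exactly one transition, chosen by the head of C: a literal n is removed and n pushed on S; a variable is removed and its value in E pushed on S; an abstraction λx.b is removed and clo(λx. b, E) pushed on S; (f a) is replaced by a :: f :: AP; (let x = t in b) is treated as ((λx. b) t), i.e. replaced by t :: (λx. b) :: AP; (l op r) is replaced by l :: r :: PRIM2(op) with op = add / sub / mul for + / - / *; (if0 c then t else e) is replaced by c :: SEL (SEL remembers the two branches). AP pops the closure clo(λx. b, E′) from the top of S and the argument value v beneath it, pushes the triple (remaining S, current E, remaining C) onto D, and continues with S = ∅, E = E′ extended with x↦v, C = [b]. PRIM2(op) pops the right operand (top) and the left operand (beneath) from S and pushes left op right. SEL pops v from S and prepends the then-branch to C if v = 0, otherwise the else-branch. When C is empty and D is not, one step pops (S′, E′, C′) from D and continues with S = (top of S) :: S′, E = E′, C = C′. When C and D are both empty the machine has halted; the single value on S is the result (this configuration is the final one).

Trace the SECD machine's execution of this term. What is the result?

step 0: ⟨S=∅; E=∅; C=[(if0 (let x = (6 * -3) in 7) then (if0 ((λv. 3) 6) then (-4 * -1) else (2 - 1)) else ((let q = -3 in 0) - ((λz. z) -1)))]; D=∅⟩
step 1: ⟨S=∅; E=∅; C=[(let x = (6 * -3) in 7) :: SEL]; D=∅⟩
step 2: ⟨S=∅; E=∅; C=[(6 * -3) :: (λx. 7) :: AP :: SEL]; D=∅⟩
step 3: ⟨S=∅; E=∅; C=[6 :: -3 :: PRIM2(mul) :: (λx. 7) :: AP :: SEL]; D=∅⟩
step 4: ⟨S=[6]; E=∅; C=[-3 :: PRIM2(mul) :: (λx. 7) :: AP :: SEL]; D=∅⟩
step 5: ⟨S=[-3 :: 6]; E=∅; C=[PRIM2(mul) :: (λx. 7) :: AP :: SEL]; D=∅⟩
step 6: ⟨S=[-18]; E=∅; C=[(λx. 7) :: AP :: SEL]; D=∅⟩
step 7: ⟨S=[clo(λx. 7, ∅) :: -18]; E=∅; C=[AP :: SEL]; D=∅⟩
step 8: ⟨S=∅; E={x↦-18}; C=[7]; D=[(∅, ∅, [SEL])]⟩
step 9: ⟨S=[7]; E={x↦-18}; C=∅; D=[(∅, ∅, [SEL])]⟩
step 10: ⟨S=[7]; E=∅; C=[SEL]; D=∅⟩
step 11: ⟨S=∅; E=∅; C=[((let q = -3 in 0) - ((λz. z) -1))]; D=∅⟩
step 12: ⟨S=∅; E=∅; C=[(let q = -3 in 0) :: ((λz. z) -1) :: PRIM2(sub)]; D=∅⟩
step 13: ⟨S=∅; E=∅; C=[-3 :: (λq. 0) :: AP :: ((λz. z) -1) :: PRIM2(sub)]; D=∅⟩
step 14: ⟨S=[-3]; E=∅; C=[(λq. 0) :: AP :: ((λz. z) -1) :: PRIM2(sub)]; D=∅⟩
step 15: ⟨S=[clo(λq. 0, ∅) :: -3]; E=∅; C=[AP :: ((λz. z) -1) :: PRIM2(sub)]; D=∅⟩
step 16: ⟨S=∅; E={q↦-3}; C=[0]; D=[(∅, ∅, [((λz. z) -1) :: PRIM2(sub)])]⟩
step 17: ⟨S=[0]; E={q↦-3}; C=∅; D=[(∅, ∅, [((λz. z) -1) :: PRIM2(sub)])]⟩
step 18: ⟨S=[0]; E=∅; C=[((λz. z) -1) :: PRIM2(sub)]; D=∅⟩
step 19: ⟨S=[0]; E=∅; C=[-1 :: (λz. z) :: AP :: PRIM2(sub)]; D=∅⟩
step 20: ⟨S=[-1 :: 0]; E=∅; C=[(λz. z) :: AP :: PRIM2(sub)]; D=∅⟩
step 21: ⟨S=[clo(λz. z, ∅) :: -1 :: 0]; E=∅; C=[AP :: PRIM2(sub)]; D=∅⟩
step 22: ⟨S=∅; E={z↦-1}; C=[z]; D=[([0], ∅, [PRIM2(sub)])]⟩
step 23: ⟨S=[-1]; E={z↦-1}; C=∅; D=[([0], ∅, [PRIM2(sub)])]⟩
step 24: ⟨S=[-1 :: 0]; E=∅; C=[PRIM2(sub)]; D=∅⟩
step 25: ⟨S=[1]; E=∅; C=∅; D=∅⟩
→ final value 1

Answer: 1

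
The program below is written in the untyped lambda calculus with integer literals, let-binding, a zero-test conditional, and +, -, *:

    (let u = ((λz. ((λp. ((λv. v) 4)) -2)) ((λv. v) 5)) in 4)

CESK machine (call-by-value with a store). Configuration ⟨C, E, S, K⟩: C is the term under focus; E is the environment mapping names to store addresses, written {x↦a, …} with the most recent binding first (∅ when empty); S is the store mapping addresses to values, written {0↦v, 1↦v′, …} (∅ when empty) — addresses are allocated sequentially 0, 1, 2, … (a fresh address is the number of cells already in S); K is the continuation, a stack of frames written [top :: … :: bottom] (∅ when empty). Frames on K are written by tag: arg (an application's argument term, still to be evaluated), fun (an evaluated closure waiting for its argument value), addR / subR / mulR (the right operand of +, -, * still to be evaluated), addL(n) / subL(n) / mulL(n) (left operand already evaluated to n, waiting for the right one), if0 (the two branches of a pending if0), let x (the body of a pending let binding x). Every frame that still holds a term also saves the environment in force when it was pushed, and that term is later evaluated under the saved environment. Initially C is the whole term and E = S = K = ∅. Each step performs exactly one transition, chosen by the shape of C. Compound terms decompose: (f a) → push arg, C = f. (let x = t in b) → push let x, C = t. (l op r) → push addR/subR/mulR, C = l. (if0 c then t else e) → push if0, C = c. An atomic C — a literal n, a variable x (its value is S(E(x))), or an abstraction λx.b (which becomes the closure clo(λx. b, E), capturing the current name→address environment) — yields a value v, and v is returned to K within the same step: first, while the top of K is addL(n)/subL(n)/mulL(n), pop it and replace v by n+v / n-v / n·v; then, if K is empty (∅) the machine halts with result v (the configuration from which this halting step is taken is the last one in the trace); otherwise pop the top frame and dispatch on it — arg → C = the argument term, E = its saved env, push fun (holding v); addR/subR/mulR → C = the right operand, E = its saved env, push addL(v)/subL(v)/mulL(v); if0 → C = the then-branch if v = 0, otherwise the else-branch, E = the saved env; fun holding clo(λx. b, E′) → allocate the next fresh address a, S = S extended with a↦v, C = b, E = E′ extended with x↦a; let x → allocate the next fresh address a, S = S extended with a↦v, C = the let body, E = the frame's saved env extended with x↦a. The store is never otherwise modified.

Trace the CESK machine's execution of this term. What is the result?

[0] <C=(let u = ((λz. ((λp. ((λv. v) 4)) -2)) ((λv. v) 5)) in 4), E=∅, S=∅, K=∅>
[1] <C=((λz. ((λp. ((λv. v) 4)) -2)) ((λv. v) 5)), E=∅, S=∅, K=[let u]>
[2] <C=(λz. ((λp. ((λv. v) 4)) -2)), E=∅, S=∅, K=[arg :: let u]>
[3] <C=((λv. v) 5), E=∅, S=∅, K=[fun :: let u]>
[4] <C=(λv. v), E=∅, S=∅, K=[arg :: fun :: let u]>
[5] <C=5, E=∅, S=∅, K=[fun :: fun :: let u]>
[6] <C=v, E={v↦0}, S={0↦5}, K=[fun :: let u]>
[7] <C=((λp. ((λv. v) 4)) -2), E={z↦1}, S={0↦5, 1↦5}, K=[let u]>
[8] <C=(λp. ((λv. v) 4)), E={z↦1}, S={0↦5, 1↦5}, K=[arg :: let u]>
[9] <C=-2, E={z↦1}, S={0↦5, 1↦5}, K=[fun :: let u]>
[10] <C=((λv. v) 4), E={p↦2, z↦1}, S={0↦5, 1↦5, 2↦-2}, K=[let u]>
[11] <C=(λv. v), E={p↦2, z↦1}, S={0↦5, 1↦5, 2↦-2}, K=[arg :: let u]>
[12] <C=4, E={p↦2, z↦1}, S={0↦5, 1↦5, 2↦-2}, K=[fun :: let u]>
[13] <C=v, E={v↦3, p↦2, z↦1}, S={0↦5, 1↦5, 2↦-2, 3↦4}, K=[let u]>
[14] <C=4, E={u↦4}, S={0↦5, 1↦5, 2↦-2, 3↦4, 4↦4}, K=∅>
→ final value 4

Answer: 4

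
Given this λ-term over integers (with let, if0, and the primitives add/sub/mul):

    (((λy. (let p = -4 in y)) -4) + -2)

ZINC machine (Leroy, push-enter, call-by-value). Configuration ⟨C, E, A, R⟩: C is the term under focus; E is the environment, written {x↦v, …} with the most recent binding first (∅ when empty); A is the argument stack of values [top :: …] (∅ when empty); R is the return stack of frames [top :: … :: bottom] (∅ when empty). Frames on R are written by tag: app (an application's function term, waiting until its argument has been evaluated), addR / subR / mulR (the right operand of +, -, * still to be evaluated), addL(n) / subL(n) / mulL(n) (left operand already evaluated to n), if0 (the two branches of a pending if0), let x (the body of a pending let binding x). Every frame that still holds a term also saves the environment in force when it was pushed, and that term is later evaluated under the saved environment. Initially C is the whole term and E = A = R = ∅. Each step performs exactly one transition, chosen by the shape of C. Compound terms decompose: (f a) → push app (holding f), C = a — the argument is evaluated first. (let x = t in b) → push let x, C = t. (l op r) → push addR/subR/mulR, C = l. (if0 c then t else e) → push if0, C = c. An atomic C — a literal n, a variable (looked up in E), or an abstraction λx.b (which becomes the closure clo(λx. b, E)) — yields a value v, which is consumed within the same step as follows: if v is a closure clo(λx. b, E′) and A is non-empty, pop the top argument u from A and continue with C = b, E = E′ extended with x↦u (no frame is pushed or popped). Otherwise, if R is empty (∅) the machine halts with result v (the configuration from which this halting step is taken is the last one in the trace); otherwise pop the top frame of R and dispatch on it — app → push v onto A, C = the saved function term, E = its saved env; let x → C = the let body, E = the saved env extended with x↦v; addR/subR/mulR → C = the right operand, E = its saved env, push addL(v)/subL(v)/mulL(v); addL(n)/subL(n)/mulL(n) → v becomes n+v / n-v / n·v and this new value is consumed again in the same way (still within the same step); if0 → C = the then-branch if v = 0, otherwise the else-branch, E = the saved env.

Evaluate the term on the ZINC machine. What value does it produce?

Answer: -6

Machine steps:
0. [C=(((λy. (let p = -4 in y)) -4) + -2) | E=∅ | A=∅ | R=∅]
1. [C=((λy. (let p = -4 in y)) -4) | E=∅ | A=∅ | R=[addR]]
2. [C=-4 | E=∅ | A=∅ | R=[app :: addR]]
3. [C=(λy. (let p = -4 in y)) | E=∅ | A=[-4] | R=[addR]]
4. [C=(let p = -4 in y) | E={y↦-4} | A=∅ | R=[addR]]
5. [C=-4 | E={y↦-4} | A=∅ | R=[let p :: addR]]
6. [C=y | E={p↦-4, y↦-4} | A=∅ | R=[addR]]
7. [C=-2 | E=∅ | A=∅ | R=[addL(-4)]]
→ final value -6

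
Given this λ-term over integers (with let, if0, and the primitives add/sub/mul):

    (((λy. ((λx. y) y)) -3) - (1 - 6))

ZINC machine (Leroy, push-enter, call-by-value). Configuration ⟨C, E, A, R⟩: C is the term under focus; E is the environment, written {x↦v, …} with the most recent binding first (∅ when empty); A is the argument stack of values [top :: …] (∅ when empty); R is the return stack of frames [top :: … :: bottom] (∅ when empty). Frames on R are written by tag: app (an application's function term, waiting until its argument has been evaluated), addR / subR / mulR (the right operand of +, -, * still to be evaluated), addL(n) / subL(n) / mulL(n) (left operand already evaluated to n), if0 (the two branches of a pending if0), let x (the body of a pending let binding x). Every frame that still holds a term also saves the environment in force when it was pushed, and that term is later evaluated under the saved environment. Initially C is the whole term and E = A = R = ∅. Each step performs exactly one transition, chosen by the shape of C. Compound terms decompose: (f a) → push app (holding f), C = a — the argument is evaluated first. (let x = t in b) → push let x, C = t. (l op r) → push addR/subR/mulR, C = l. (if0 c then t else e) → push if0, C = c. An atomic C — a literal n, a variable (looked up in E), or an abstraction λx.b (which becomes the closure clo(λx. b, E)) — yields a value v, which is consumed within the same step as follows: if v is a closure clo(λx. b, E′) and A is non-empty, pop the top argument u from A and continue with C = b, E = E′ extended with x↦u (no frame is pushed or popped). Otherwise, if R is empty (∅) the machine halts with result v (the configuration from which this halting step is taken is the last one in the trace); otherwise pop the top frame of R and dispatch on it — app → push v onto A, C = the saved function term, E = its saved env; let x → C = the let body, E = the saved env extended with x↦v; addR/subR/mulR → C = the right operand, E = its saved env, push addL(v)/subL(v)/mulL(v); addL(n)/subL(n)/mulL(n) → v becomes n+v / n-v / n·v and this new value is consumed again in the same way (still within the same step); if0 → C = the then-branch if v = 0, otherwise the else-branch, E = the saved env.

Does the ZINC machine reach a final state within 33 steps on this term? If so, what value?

Answer: 2

Execution trace:
[0] <C=(((λy. ((λx. y) y)) -3) - (1 - 6)), E=∅, A=∅, R=∅>
[1] <C=((λy. ((λx. y) y)) -3), E=∅, A=∅, R=[subR]>
[2] <C=-3, E=∅, A=∅, R=[app :: subR]>
[3] <C=(λy. ((λx. y) y)), E=∅, A=[-3], R=[subR]>
[4] <C=((λx. y) y), E={y↦-3}, A=∅, R=[subR]>
[5] <C=y, E={y↦-3}, A=∅, R=[app :: subR]>
[6] <C=(λx. y), E={y↦-3}, A=[-3], R=[subR]>
[7] <C=y, E={x↦-3, y↦-3}, A=∅, R=[subR]>
[8] <C=(1 - 6), E=∅, A=∅, R=[subL(-3)]>
[9] <C=1, E=∅, A=∅, R=[subR :: subL(-3)]>
[10] <C=6, E=∅, A=∅, R=[subL(1) :: subL(-3)]>
→ final value 2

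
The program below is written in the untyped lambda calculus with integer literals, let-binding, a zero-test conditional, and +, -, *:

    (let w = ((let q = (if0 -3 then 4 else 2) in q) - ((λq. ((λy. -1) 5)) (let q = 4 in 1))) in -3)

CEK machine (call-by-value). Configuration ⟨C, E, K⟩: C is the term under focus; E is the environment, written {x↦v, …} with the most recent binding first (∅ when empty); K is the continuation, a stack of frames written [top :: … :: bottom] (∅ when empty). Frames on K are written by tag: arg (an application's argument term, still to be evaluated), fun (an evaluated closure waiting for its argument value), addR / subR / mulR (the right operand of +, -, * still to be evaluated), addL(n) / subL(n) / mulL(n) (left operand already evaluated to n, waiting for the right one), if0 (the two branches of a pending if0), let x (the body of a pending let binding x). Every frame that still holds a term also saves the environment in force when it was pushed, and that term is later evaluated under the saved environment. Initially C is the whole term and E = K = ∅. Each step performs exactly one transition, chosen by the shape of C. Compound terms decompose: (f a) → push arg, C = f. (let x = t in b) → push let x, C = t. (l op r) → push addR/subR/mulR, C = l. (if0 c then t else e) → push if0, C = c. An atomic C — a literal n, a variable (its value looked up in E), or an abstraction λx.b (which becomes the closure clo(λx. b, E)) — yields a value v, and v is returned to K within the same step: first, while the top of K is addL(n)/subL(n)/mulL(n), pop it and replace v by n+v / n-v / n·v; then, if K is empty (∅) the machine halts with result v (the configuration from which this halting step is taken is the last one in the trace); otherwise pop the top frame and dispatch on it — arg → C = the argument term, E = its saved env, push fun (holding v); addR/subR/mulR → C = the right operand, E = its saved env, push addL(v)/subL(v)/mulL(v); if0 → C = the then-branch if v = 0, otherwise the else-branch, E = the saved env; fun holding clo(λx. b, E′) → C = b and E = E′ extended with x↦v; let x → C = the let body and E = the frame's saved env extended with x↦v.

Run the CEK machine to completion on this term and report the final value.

Answer: -3

Machine steps:
[0] ⟨C=(let w = ((let q = (if0 -3 then 4 else 2) in q) - ((λq. ((λy. -1) 5)) (let q = 4 in 1))) in -3); E=∅; K=∅⟩
[1] ⟨C=((let q = (if0 -3 then 4 else 2) in q) - ((λq. ((λy. -1) 5)) (let q = 4 in 1))); E=∅; K=[let w]⟩
[2] ⟨C=(let q = (if0 -3 then 4 else 2) in q); E=∅; K=[subR :: let w]⟩
[3] ⟨C=(if0 -3 then 4 else 2); E=∅; K=[let q :: subR :: let w]⟩
[4] ⟨C=-3; E=∅; K=[if0 :: let q :: subR :: let w]⟩
[5] ⟨C=2; E=∅; K=[let q :: subR :: let w]⟩
[6] ⟨C=q; E={q↦2}; K=[subR :: let w]⟩
[7] ⟨C=((λq. ((λy. -1) 5)) (let q = 4 in 1)); E=∅; K=[subL(2) :: let w]⟩
[8] ⟨C=(λq. ((λy. -1) 5)); E=∅; K=[arg :: subL(2) :: let w]⟩
[9] ⟨C=(let q = 4 in 1); E=∅; K=[fun :: subL(2) :: let w]⟩
[10] ⟨C=4; E=∅; K=[let q :: fun :: subL(2) :: let w]⟩
[11] ⟨C=1; E={q↦4}; K=[fun :: subL(2) :: let w]⟩
[12] ⟨C=((λy. -1) 5); E={q↦1}; K=[subL(2) :: let w]⟩
[13] ⟨C=(λy. -1); E={q↦1}; K=[arg :: subL(2) :: let w]⟩
[14] ⟨C=5; E={q↦1}; K=[fun :: subL(2) :: let w]⟩
[15] ⟨C=-1; E={y↦5, q↦1}; K=[subL(2) :: let w]⟩
[16] ⟨C=-3; E={w↦3}; K=∅⟩
→ final value -3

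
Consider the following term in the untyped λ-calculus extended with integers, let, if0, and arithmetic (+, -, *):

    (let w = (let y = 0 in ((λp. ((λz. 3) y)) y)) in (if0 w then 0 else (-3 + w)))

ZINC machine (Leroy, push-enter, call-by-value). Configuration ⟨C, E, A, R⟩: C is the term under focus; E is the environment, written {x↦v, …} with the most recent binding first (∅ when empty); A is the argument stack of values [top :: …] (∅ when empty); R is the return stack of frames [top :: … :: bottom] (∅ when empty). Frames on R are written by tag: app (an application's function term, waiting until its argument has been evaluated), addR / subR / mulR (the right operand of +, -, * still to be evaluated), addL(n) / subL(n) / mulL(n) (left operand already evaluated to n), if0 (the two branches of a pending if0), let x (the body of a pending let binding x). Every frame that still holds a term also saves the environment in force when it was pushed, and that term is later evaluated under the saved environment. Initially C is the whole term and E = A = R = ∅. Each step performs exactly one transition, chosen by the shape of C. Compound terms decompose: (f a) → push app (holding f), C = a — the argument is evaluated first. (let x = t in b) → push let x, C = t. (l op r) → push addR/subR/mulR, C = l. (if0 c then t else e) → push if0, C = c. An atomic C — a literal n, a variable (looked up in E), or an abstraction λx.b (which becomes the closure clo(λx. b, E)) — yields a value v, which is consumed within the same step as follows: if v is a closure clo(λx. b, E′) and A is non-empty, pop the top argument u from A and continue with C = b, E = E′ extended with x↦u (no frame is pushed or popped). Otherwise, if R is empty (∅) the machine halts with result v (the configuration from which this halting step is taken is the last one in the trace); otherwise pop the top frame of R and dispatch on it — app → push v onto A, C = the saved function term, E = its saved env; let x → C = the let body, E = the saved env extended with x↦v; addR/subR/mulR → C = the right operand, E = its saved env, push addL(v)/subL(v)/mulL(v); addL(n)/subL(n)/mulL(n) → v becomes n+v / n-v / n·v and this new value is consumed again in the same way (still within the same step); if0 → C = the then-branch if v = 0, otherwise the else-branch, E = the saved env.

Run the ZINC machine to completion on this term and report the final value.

Answer: 0

Derivation:
t=0: [C=(let w = (let y = 0 in ((λp. ((λz. 3) y)) y)) in (if0 w then 0 else (-3 + w))) | E=∅ | A=∅ | R=∅]
t=1: [C=(let y = 0 in ((λp. ((λz. 3) y)) y)) | E=∅ | A=∅ | R=[let w]]
t=2: [C=0 | E=∅ | A=∅ | R=[let y :: let w]]
t=3: [C=((λp. ((λz. 3) y)) y) | E={y↦0} | A=∅ | R=[let w]]
t=4: [C=y | E={y↦0} | A=∅ | R=[app :: let w]]
t=5: [C=(λp. ((λz. 3) y)) | E={y↦0} | A=[0] | R=[let w]]
t=6: [C=((λz. 3) y) | E={p↦0, y↦0} | A=∅ | R=[let w]]
t=7: [C=y | E={p↦0, y↦0} | A=∅ | R=[app :: let w]]
t=8: [C=(λz. 3) | E={p↦0, y↦0} | A=[0] | R=[let w]]
t=9: [C=3 | E={z↦0, p↦0, y↦0} | A=∅ | R=[let w]]
t=10: [C=(if0 w then 0 else (-3 + w)) | E={w↦3} | A=∅ | R=∅]
t=11: [C=w | E={w↦3} | A=∅ | R=[if0]]
t=12: [C=(-3 + w) | E={w↦3} | A=∅ | R=∅]
t=13: [C=-3 | E={w↦3} | A=∅ | R=[addR]]
t=14: [C=w | E={w↦3} | A=∅ | R=[addL(-3)]]
→ final value 0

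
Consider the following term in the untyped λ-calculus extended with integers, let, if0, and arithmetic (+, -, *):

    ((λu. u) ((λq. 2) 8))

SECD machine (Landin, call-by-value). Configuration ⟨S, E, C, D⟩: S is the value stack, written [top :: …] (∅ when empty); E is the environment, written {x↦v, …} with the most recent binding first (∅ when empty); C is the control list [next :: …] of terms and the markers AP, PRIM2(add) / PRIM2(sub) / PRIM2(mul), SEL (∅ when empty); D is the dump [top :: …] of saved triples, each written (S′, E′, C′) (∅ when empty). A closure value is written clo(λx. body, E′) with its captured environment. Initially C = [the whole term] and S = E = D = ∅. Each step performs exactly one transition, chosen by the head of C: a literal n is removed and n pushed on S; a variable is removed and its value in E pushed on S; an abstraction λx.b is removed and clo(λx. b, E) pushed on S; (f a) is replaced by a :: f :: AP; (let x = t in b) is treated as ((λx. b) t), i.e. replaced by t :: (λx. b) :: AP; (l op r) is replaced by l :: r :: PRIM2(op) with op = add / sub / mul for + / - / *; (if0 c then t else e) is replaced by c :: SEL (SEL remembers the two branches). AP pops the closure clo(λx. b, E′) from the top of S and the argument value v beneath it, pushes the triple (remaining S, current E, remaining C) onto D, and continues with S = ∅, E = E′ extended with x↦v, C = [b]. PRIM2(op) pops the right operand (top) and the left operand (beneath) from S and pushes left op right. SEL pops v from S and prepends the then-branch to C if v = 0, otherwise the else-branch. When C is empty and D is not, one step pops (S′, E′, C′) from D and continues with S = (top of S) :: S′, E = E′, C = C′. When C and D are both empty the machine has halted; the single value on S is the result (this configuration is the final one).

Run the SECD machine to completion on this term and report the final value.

Answer: 2

Machine steps:
step 0: [S=∅ | E=∅ | C=[((λu. u) ((λq. 2) 8))] | D=∅]
step 1: [S=∅ | E=∅ | C=[((λq. 2) 8) :: (λu. u) :: AP] | D=∅]
step 2: [S=∅ | E=∅ | C=[8 :: (λq. 2) :: AP :: (λu. u) :: AP] | D=∅]
step 3: [S=[8] | E=∅ | C=[(λq. 2) :: AP :: (λu. u) :: AP] | D=∅]
step 4: [S=[clo(λq. 2, ∅) :: 8] | E=∅ | C=[AP :: (λu. u) :: AP] | D=∅]
step 5: [S=∅ | E={q↦8} | C=[2] | D=[(∅, ∅, [(λu. u) :: AP])]]
step 6: [S=[2] | E={q↦8} | C=∅ | D=[(∅, ∅, [(λu. u) :: AP])]]
step 7: [S=[2] | E=∅ | C=[(λu. u) :: AP] | D=∅]
step 8: [S=[clo(λu. u, ∅) :: 2] | E=∅ | C=[AP] | D=∅]
step 9: [S=∅ | E={u↦2} | C=[u] | D=[(∅, ∅, ∅)]]
step 10: [S=[2] | E={u↦2} | C=∅ | D=[(∅, ∅, ∅)]]
step 11: [S=[2] | E=∅ | C=∅ | D=∅]
→ final value 2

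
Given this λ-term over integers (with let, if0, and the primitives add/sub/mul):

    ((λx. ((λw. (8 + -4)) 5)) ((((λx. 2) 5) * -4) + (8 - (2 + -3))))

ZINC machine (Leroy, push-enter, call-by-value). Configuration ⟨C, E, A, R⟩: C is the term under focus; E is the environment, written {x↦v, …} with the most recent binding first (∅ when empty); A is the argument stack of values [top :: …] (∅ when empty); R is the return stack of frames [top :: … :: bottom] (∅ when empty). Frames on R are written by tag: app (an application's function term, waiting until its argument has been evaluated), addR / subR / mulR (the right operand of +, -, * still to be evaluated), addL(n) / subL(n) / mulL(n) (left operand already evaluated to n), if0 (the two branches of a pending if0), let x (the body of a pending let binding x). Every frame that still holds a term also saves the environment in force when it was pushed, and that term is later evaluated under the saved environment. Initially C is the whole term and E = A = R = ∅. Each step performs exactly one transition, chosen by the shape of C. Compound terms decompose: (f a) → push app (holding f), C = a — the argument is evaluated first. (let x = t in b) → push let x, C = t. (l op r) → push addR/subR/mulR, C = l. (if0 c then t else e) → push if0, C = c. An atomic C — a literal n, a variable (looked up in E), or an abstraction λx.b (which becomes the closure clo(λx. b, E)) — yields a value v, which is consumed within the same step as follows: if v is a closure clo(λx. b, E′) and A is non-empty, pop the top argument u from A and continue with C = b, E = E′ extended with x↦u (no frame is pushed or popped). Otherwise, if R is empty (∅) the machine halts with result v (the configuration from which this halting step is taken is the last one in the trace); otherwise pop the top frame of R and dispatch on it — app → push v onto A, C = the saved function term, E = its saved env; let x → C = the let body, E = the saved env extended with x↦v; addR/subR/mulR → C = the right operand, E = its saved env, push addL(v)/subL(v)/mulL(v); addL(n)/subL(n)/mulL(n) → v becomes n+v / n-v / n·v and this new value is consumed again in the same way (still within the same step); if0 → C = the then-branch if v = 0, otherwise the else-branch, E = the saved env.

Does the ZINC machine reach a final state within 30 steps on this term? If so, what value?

Answer: 4

Derivation:
0. ⟨C=((λx. ((λw. (8 + -4)) 5)) ((((λx. 2) 5) * -4) + (8 - (2 + -3)))); E=∅; A=∅; R=∅⟩
1. ⟨C=((((λx. 2) 5) * -4) + (8 - (2 + -3))); E=∅; A=∅; R=[app]⟩
2. ⟨C=(((λx. 2) 5) * -4); E=∅; A=∅; R=[addR :: app]⟩
3. ⟨C=((λx. 2) 5); E=∅; A=∅; R=[mulR :: addR :: app]⟩
4. ⟨C=5; E=∅; A=∅; R=[app :: mulR :: addR :: app]⟩
5. ⟨C=(λx. 2); E=∅; A=[5]; R=[mulR :: addR :: app]⟩
6. ⟨C=2; E={x↦5}; A=∅; R=[mulR :: addR :: app]⟩
7. ⟨C=-4; E=∅; A=∅; R=[mulL(2) :: addR :: app]⟩
8. ⟨C=(8 - (2 + -3)); E=∅; A=∅; R=[addL(-8) :: app]⟩
9. ⟨C=8; E=∅; A=∅; R=[subR :: addL(-8) :: app]⟩
10. ⟨C=(2 + -3); E=∅; A=∅; R=[subL(8) :: addL(-8) :: app]⟩
11. ⟨C=2; E=∅; A=∅; R=[addR :: subL(8) :: addL(-8) :: app]⟩
12. ⟨C=-3; E=∅; A=∅; R=[addL(2) :: subL(8) :: addL(-8) :: app]⟩
13. ⟨C=(λx. ((λw. (8 + -4)) 5)); E=∅; A=[1]; R=∅⟩
14. ⟨C=((λw. (8 + -4)) 5); E={x↦1}; A=∅; R=∅⟩
15. ⟨C=5; E={x↦1}; A=∅; R=[app]⟩
16. ⟨C=(λw. (8 + -4)); E={x↦1}; A=[5]; R=∅⟩
17. ⟨C=(8 + -4); E={w↦5, x↦1}; A=∅; R=∅⟩
18. ⟨C=8; E={w↦5, x↦1}; A=∅; R=[addR]⟩
19. ⟨C=-4; E={w↦5, x↦1}; A=∅; R=[addL(8)]⟩
→ final value 4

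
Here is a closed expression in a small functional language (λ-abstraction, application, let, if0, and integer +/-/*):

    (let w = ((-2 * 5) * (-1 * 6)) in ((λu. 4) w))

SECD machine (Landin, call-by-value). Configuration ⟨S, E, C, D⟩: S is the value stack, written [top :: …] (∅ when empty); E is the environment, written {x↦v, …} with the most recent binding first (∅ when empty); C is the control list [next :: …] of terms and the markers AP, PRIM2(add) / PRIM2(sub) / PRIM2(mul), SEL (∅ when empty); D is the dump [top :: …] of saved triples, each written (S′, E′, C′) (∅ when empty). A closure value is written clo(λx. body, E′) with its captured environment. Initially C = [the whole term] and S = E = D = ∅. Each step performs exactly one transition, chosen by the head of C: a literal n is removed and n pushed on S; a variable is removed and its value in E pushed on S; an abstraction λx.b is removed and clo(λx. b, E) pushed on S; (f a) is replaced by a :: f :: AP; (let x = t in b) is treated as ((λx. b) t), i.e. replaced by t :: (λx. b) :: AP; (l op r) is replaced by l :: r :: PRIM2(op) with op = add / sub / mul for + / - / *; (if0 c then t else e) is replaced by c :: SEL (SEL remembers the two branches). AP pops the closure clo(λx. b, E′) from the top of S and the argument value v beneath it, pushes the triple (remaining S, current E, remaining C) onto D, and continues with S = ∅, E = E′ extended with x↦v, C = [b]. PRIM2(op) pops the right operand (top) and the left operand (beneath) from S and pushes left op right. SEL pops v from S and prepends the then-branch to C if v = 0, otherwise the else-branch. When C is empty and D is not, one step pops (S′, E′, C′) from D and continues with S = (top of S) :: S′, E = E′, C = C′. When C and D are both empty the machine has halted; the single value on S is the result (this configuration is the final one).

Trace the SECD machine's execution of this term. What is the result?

Answer: 4

Machine steps:
[0] <S=∅, E=∅, C=[(let w = ((-2 * 5) * (-1 * 6)) in ((λu. 4) w))], D=∅>
[1] <S=∅, E=∅, C=[((-2 * 5) * (-1 * 6)) :: (λw. ((λu. 4) w)) :: AP], D=∅>
[2] <S=∅, E=∅, C=[(-2 * 5) :: (-1 * 6) :: PRIM2(mul) :: (λw. ((λu. 4) w)) :: AP], D=∅>
[3] <S=∅, E=∅, C=[-2 :: 5 :: PRIM2(mul) :: (-1 * 6) :: PRIM2(mul) :: (λw. ((λu. 4) w)) :: AP], D=∅>
[4] <S=[-2], E=∅, C=[5 :: PRIM2(mul) :: (-1 * 6) :: PRIM2(mul) :: (λw. ((λu. 4) w)) :: AP], D=∅>
[5] <S=[5 :: -2], E=∅, C=[PRIM2(mul) :: (-1 * 6) :: PRIM2(mul) :: (λw. ((λu. 4) w)) :: AP], D=∅>
[6] <S=[-10], E=∅, C=[(-1 * 6) :: PRIM2(mul) :: (λw. ((λu. 4) w)) :: AP], D=∅>
[7] <S=[-10], E=∅, C=[-1 :: 6 :: PRIM2(mul) :: PRIM2(mul) :: (λw. ((λu. 4) w)) :: AP], D=∅>
[8] <S=[-1 :: -10], E=∅, C=[6 :: PRIM2(mul) :: PRIM2(mul) :: (λw. ((λu. 4) w)) :: AP], D=∅>
[9] <S=[6 :: -1 :: -10], E=∅, C=[PRIM2(mul) :: PRIM2(mul) :: (λw. ((λu. 4) w)) :: AP], D=∅>
[10] <S=[-6 :: -10], E=∅, C=[PRIM2(mul) :: (λw. ((λu. 4) w)) :: AP], D=∅>
[11] <S=[60], E=∅, C=[(λw. ((λu. 4) w)) :: AP], D=∅>
[12] <S=[clo(λw. ((λu. 4) w), ∅) :: 60], E=∅, C=[AP], D=∅>
[13] <S=∅, E={w↦60}, C=[((λu. 4) w)], D=[(∅, ∅, ∅)]>
[14] <S=∅, E={w↦60}, C=[w :: (λu. 4) :: AP], D=[(∅, ∅, ∅)]>
[15] <S=[60], E={w↦60}, C=[(λu. 4) :: AP], D=[(∅, ∅, ∅)]>
[16] <S=[clo(λu. 4, {w↦60}) :: 60], E={w↦60}, C=[AP], D=[(∅, ∅, ∅)]>
[17] <S=∅, E={u↦60, w↦60}, C=[4], D=[(∅, {w↦60}, ∅) :: (∅, ∅, ∅)]>
[18] <S=[4], E={u↦60, w↦60}, C=∅, D=[(∅, {w↦60}, ∅) :: (∅, ∅, ∅)]>
[19] <S=[4], E={w↦60}, C=∅, D=[(∅, ∅, ∅)]>
[20] <S=[4], E=∅, C=∅, D=∅>
→ final value 4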